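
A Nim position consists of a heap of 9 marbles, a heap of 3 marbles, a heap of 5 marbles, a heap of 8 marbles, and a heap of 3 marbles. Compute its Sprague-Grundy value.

Bitwise XOR of the heap sizes:
  1001  (9)
  0011  (3)
  0101  (5)
  1000  (8)
  0011  (3)
  ----
  0100  (4)

4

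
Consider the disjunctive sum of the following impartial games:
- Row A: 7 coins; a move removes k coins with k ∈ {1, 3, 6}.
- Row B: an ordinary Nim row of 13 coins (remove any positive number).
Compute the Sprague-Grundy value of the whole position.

14

Grundy values for row A (subtraction set {1, 3, 6}):
k:     0  1  2  3  4  5  6  7
g(k):  0  1  0  1  0  1  2  3
So g(7) = 3.
Row B is a plain Nim row of size 13, so its Grundy value is 13.
The value of a disjunctive sum is the nim-sum of the parts.
Combined value = 3 ⊕ 13 = 14.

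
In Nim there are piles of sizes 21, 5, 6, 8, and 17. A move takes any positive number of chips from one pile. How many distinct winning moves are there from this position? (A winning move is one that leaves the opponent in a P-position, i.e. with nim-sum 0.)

1

Compute the nim-sum pairwise:
21 ⊕ 5 = 16
16 ⊕ 6 = 22
22 ⊕ 8 = 30
30 ⊕ 17 = 15
The overall nim-sum is X = 15. A pile of size p has a winning move iff p XOR X < p (reduce it to p XOR X).
  21: 21 XOR 15 = 26 ≥ 21 — no move.
  5: 5 XOR 15 = 10 ≥ 5 — no move.
  6: 6 XOR 15 = 9 ≥ 6 — no move.
  8: 8 XOR 15 = 7 < 8 — winning move (to 7).
  17: 17 XOR 15 = 30 ≥ 17 — no move.
That gives 1 winning move.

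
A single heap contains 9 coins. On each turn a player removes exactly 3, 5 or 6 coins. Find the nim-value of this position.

Build the Grundy sequence with g(k) = mex{g(k−s) : s ∈ {3, 5, 6}, s ≤ k}:
g(0) = mex{} = 0
g(1) = mex{} = 0
g(2) = mex{} = 0
g(3) = mex{0} = 1
g(4) = mex{0} = 1
g(5) = mex{0} = 1
g(6) = mex{0,1} = 2
g(7) = mex{0,1} = 2
g(8) = mex{0,1} = 2
g(9) = mex{1,2} = 0
So g(9) = 0.

0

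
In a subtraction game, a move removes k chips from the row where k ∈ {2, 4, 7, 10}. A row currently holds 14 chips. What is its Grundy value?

Compute g(0), g(1), … for moves {2, 4, 7, 10}:
g(0) = mex{} = 0
g(1) = mex{} = 0
g(2) = mex{0} = 1
g(3) = mex{0} = 1
g(4) = mex{0,1} = 2
g(5) = mex{0,1} = 2
g(6) = mex{1,2} = 0
g(7) = mex{0,1,2} = 3
g(8) = mex{0,2} = 1
g(9) = mex{1,2,3} = 0
g(10) = mex{0,1} = 2
g(11) = mex{0,2,3} = 1
g(12) = mex{1,2} = 0
g(13) = mex{0,1} = 2
g(14) = mex{0,2,3} = 1
So g(14) = 1.

1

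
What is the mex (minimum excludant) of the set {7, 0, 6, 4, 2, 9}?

0 is in the set but 1 is not, so the mex is 1.

1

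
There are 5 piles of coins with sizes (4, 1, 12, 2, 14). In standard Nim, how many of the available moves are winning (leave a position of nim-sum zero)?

Bitwise XOR of the heap sizes:
  0100  (4)
  0001  (1)
  1100  (12)
  0010  (2)
  1110  (14)
  ----
  0101  (5)
The overall nim-sum is X = 5. A pile of size p has a winning move iff p XOR X < p (reduce it to p XOR X).
  4: 4 XOR 5 = 1 < 4 — winning move (to 1).
  1: 1 XOR 5 = 4 ≥ 1 — no move.
  12: 12 XOR 5 = 9 < 12 — winning move (to 9).
  2: 2 XOR 5 = 7 ≥ 2 — no move.
  14: 14 XOR 5 = 11 < 14 — winning move (to 11).
That gives 3 winning moves.

3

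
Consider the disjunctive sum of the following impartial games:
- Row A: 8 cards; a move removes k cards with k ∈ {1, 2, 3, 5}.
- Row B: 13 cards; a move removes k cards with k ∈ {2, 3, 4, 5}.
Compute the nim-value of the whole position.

3

Grundy values for row A (subtraction set {1, 2, 3, 5}):
g(0) = mex{} = 0
g(1) = mex{0} = 1
g(2) = mex{0,1} = 2
g(3) = mex{0,1,2} = 3
g(4) = mex{1,2,3} = 0
g(5) = mex{0,2,3} = 1
g(6) = mex{0,1,3} = 2
g(7) = mex{0,1,2} = 3
g(8) = mex{1,2,3} = 0
So g(8) = 0.
For row B, compute g(0), g(1), … with moves {2, 3, 4, 5}:
g(0) = mex{} = 0
g(1) = mex{} = 0
g(2) = mex{0} = 1
g(3) = mex{0} = 1
g(4) = mex{0,1} = 2
g(5) = mex{0,1} = 2
g(6) = mex{0,1,2} = 3
g(7) = mex{1,2} = 0
g(8) = mex{1,2,3} = 0
g(9) = mex{0,2,3} = 1
g(10) = mex{0,2,3} = 1
g(11) = mex{0,1,3} = 2
g(12) = mex{0,1} = 2
g(13) = mex{0,1,2} = 3
So g(13) = 3.
By the Sprague-Grundy theorem, the Grundy value of a sum of independent games is the XOR of the component values.
Combined value = 0 XOR 3 = 3.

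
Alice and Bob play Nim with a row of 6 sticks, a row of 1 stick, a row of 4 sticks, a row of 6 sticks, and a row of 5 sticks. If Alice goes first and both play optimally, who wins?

In binary:
  110  (6)
  001  (1)
  100  (4)
  110  (6)
  101  (5)
  ---
  000  (0)
The nim-sum is 0, so this is a P-position: the player to move is in a losing position under optimal play; Alice is about to move from it and so loses — Bob wins.

Bob wins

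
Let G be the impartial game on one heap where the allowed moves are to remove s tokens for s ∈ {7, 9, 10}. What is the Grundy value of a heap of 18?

0

Grundy values for subtraction set {7, 9, 10}:
k:     0  1  2  3  4  5  6  7  8  9 10 11 12 13 14 15 16 17 18
g(k):  0  0  0  0  0  0  0  1  1  1  1  1  1  1  2  2  2  0  0
So g(18) = 0.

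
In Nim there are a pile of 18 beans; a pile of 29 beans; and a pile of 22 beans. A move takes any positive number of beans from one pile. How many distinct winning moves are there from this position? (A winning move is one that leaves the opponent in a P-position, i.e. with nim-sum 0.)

Compute the nim-sum pairwise:
18 XOR 29 = 15
15 XOR 22 = 25
The overall nim-sum is X = 25. A pile of size p has a winning move iff p XOR X < p (reduce it to p XOR X).
  18: 18 XOR 25 = 11 < 18 — winning move (to 11).
  29: 29 XOR 25 = 4 < 29 — winning move (to 4).
  22: 22 XOR 25 = 15 < 22 — winning move (to 15).
That gives 3 winning moves.

3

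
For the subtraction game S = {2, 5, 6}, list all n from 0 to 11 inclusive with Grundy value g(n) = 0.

Compute g(0), g(1), … for moves {2, 5, 6}:
k:     0  1  2  3  4  5  6  7  8  9 10 11
g(k):  0  0  1  1  0  2  1  3  0  2  1  0
The P-positions (g = 0) in 0..11 are 0, 1, 4, 8, 11.

0, 1, 4, 8, 11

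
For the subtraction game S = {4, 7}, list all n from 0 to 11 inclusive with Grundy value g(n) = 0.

0, 1, 2, 3, 11

Build the Grundy sequence with g(k) = mex{g(k−s) : s ∈ {4, 7}, s ≤ k}:
g(0) = mex{} = 0
g(1) = mex{} = 0
g(2) = mex{} = 0
g(3) = mex{} = 0
g(4) = mex{0} = 1
g(5) = mex{0} = 1
g(6) = mex{0} = 1
g(7) = mex{0} = 1
g(8) = mex{0,1} = 2
g(9) = mex{0,1} = 2
g(10) = mex{0,1} = 2
g(11) = mex{1} = 0
The P-positions (g = 0) in 0..11 are 0, 1, 2, 3, 11.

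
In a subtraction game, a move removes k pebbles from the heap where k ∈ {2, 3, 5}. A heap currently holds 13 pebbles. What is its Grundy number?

Build the Grundy sequence with g(k) = mex{g(k−s) : s ∈ {2, 3, 5}, s ≤ k}:
k:     0  1  2  3  4  5  6  7  8  9 10 11 12 13
g(k):  0  0  1  1  2  2  3  0  0  1  1  2  2  3
So g(13) = 3.

3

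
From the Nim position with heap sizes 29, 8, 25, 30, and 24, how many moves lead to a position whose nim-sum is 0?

5

In binary:
  11101  (29)
  01000  (8)
  11001  (25)
  11110  (30)
  11000  (24)
  -----
  01010  (10)
The overall nim-sum is X = 10. A heap of size p has a winning move iff p XOR X < p (reduce it to p XOR X).
  29: 29 XOR 10 = 23 < 29 — winning move (to 23).
  8: 8 XOR 10 = 2 < 8 — winning move (to 2).
  25: 25 XOR 10 = 19 < 25 — winning move (to 19).
  30: 30 XOR 10 = 20 < 30 — winning move (to 20).
  24: 24 XOR 10 = 18 < 24 — winning move (to 18).
That gives 5 winning moves.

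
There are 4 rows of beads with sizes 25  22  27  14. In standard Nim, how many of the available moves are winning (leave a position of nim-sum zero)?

Compute the nim-sum pairwise:
25 XOR 22 = 15
15 XOR 27 = 20
20 XOR 14 = 26
The overall nim-sum is X = 26. A row of size p has a winning move iff p XOR X < p (reduce it to p XOR X).
  25: 25 XOR 26 = 3 < 25 — winning move (to 3).
  22: 22 XOR 26 = 12 < 22 — winning move (to 12).
  27: 27 XOR 26 = 1 < 27 — winning move (to 1).
  14: 14 XOR 26 = 20 ≥ 14 — no move.
That gives 3 winning moves.

3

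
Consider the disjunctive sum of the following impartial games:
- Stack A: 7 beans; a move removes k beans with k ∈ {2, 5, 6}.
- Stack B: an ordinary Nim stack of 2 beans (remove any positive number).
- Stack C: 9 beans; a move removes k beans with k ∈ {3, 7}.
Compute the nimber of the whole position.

0

For stack A, compute g(0), g(1), … with moves {2, 5, 6}:
k:     0  1  2  3  4  5  6  7
g(k):  0  0  1  1  0  2  1  3
So g(7) = 3.
Stack B is a plain Nim stack of size 2, so its Grundy value is 2.
For stack C, compute g(0), g(1), … with moves {3, 7}:
g(0) = mex{} = 0
g(1) = mex{} = 0
g(2) = mex{} = 0
g(3) = mex{0} = 1
g(4) = mex{0} = 1
g(5) = mex{0} = 1
g(6) = mex{1} = 0
g(7) = mex{0,1} = 2
g(8) = mex{0,1} = 2
g(9) = mex{0} = 1
So g(9) = 1.
By the Sprague-Grundy theorem, the Grundy value of a sum of independent games is the XOR of the component values.
Combined value = 3 XOR 2 XOR 1 = 0.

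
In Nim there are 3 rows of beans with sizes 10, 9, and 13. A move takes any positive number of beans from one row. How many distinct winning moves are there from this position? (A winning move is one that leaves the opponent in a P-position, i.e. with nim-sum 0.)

3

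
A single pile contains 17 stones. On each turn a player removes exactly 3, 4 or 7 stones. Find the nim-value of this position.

2

Build the Grundy sequence with g(k) = mex{g(k−s) : s ∈ {3, 4, 7}, s ≤ k}:
k:     0  1  2  3  4  5  6  7  8  9 10 11 12 13 14 15 16 17
g(k):  0  0  0  1  1  1  2  2  2  3  0  0  0  1  1  1  2  2
So g(17) = 2.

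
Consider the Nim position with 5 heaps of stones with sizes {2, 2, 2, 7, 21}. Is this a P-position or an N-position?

N-position

Nim-sum: 2 ^ 2 ^ 2 ^ 7 ^ 21 = 16.
The nim-sum is 16 ≠ 0, so this is an N-position: the player to move can win.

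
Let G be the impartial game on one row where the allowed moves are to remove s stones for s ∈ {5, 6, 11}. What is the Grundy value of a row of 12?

2

Compute g(0), g(1), … for moves {5, 6, 11}:
k:     0  1  2  3  4  5  6  7  8  9 10 11 12
g(k):  0  0  0  0  0  1  1  1  1  1  2  2  2
So g(12) = 2.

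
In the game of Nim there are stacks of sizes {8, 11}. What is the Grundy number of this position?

3

Compute the nim-sum pairwise:
8 ^ 11 = 3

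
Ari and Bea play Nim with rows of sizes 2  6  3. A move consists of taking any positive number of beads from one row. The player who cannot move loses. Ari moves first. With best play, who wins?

Ari wins

Write each in binary and XOR column by column:
  010  (2)
  110  (6)
  011  (3)
  ---
  111  (7)
The nim-sum is 7 ≠ 0, so this is an N-position: the player to move can win; Ari has a winning move.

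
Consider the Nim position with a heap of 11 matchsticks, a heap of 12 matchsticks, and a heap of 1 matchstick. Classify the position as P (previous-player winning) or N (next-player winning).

N-position

Nim-sum: 11 XOR 12 XOR 1 = 6.
The nim-sum is 6 ≠ 0, so this is an N-position: the player to move can win.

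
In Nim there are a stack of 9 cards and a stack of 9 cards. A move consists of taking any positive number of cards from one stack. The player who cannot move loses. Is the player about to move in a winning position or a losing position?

Losing position

Nim-sum: 9 XOR 9 = 0.
The nim-sum is 0, so this is a P-position: the player to move is in a losing position under optimal play.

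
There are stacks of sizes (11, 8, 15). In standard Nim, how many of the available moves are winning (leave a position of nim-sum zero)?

Nim-sum: 11 ⊕ 8 ⊕ 15 = 12.
The overall nim-sum is X = 12. A stack of size p has a winning move iff p XOR X < p (reduce it to p XOR X).
  11: 11 XOR 12 = 7 < 11 — winning move (to 7).
  8: 8 XOR 12 = 4 < 8 — winning move (to 4).
  15: 15 XOR 12 = 3 < 15 — winning move (to 3).
That gives 3 winning moves.

3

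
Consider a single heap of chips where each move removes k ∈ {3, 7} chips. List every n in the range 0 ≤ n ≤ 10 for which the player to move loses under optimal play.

Compute g(0), g(1), … for moves {3, 7}:
g(0) = mex{} = 0
g(1) = mex{} = 0
g(2) = mex{} = 0
g(3) = mex{0} = 1
g(4) = mex{0} = 1
g(5) = mex{0} = 1
g(6) = mex{1} = 0
g(7) = mex{0,1} = 2
g(8) = mex{0,1} = 2
g(9) = mex{0} = 1
g(10) = mex{1,2} = 0
The P-positions (g = 0) in 0..10 are 0, 1, 2, 6, 10.

0, 1, 2, 6, 10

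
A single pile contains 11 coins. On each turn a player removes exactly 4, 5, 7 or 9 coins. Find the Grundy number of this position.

Compute g(0), g(1), … for moves {4, 5, 7, 9}:
g(0) = mex{} = 0
g(1) = mex{} = 0
g(2) = mex{} = 0
g(3) = mex{} = 0
g(4) = mex{0} = 1
g(5) = mex{0} = 1
g(6) = mex{0} = 1
g(7) = mex{0} = 1
g(8) = mex{0,1} = 2
g(9) = mex{0,1} = 2
g(10) = mex{0,1} = 2
g(11) = mex{0,1} = 2
So g(11) = 2.

2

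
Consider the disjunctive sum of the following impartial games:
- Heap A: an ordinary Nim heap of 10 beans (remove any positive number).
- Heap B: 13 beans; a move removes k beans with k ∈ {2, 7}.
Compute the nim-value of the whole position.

Heap A is a plain Nim heap of size 10, so its Grundy value is 10.
For heap B, compute g(0), g(1), … with moves {2, 7}:
g(0) = mex{} = 0
g(1) = mex{} = 0
g(2) = mex{0} = 1
g(3) = mex{0} = 1
g(4) = mex{1} = 0
g(5) = mex{1} = 0
g(6) = mex{0} = 1
g(7) = mex{0} = 1
g(8) = mex{0,1} = 2
g(9) = mex{1} = 0
g(10) = mex{1,2} = 0
g(11) = mex{0} = 1
g(12) = mex{0} = 1
g(13) = mex{1} = 0
So g(13) = 0.
The value of a disjunctive sum is the nim-sum of the parts.
Combined value = 10 ⊕ 0 = 10.

10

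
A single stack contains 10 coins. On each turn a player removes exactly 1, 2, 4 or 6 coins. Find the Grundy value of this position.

Build the Grundy sequence with g(k) = mex{g(k−s) : s ∈ {1, 2, 4, 6}, s ≤ k}:
k:     0  1  2  3  4  5  6  7  8  9 10
g(k):  0  1  2  0  1  2  3  4  0  1  2
So g(10) = 2.

2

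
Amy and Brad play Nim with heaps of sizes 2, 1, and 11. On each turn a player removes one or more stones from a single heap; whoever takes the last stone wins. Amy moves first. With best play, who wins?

Amy wins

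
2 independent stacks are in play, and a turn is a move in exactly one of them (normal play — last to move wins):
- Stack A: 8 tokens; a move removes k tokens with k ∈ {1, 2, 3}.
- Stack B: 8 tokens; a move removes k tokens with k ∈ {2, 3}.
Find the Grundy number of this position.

1

Grundy values for stack A (subtraction set {1, 2, 3}):
k:     0  1  2  3  4  5  6  7  8
g(k):  0  1  2  3  0  1  2  3  0
So g(8) = 0.
Build the Grundy sequence for stack B with g(k) = mex{g(k−s) : s ∈ {2, 3}, s ≤ k}:
k:     0  1  2  3  4  5  6  7  8
g(k):  0  0  1  1  2  0  0  1  1
So g(8) = 1.
By the Sprague-Grundy theorem, the Grundy value of a sum of independent games is the XOR of the component values.
Combined value = 0 ⊕ 1 = 1.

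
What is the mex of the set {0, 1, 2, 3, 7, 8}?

4

The values 0, 1, 2, 3 are all present; 4 is the first non-negative integer missing from the set.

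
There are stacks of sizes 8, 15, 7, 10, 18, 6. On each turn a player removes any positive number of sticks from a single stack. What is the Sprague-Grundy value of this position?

Compute the nim-sum pairwise:
8 ^ 15 = 7
7 ^ 7 = 0
0 ^ 10 = 10
10 ^ 18 = 24
24 ^ 6 = 30

30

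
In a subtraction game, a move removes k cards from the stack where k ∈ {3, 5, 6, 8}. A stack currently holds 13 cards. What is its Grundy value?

Grundy values for subtraction set {3, 5, 6, 8}:
k:     0  1  2  3  4  5  6  7  8  9 10 11 12 13
g(k):  0  0  0  1  1  1  2  2  2  3  3  0  0  0
So g(13) = 0.

0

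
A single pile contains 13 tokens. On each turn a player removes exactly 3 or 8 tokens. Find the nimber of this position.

0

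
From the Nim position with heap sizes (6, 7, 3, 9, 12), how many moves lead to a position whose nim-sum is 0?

Bitwise XOR of the heap sizes:
  0110  (6)
  0111  (7)
  0011  (3)
  1001  (9)
  1100  (12)
  ----
  0111  (7)
The overall nim-sum is X = 7. A heap of size p has a winning move iff p XOR X < p (reduce it to p XOR X).
  6: 6 XOR 7 = 1 < 6 — winning move (to 1).
  7: 7 XOR 7 = 0 < 7 — winning move (to 0).
  3: 3 XOR 7 = 4 ≥ 3 — no move.
  9: 9 XOR 7 = 14 ≥ 9 — no move.
  12: 12 XOR 7 = 11 < 12 — winning move (to 11).
That gives 3 winning moves.

3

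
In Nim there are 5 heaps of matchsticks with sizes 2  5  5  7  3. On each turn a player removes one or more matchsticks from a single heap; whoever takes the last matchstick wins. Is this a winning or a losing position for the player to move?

Winning position

In binary:
  010  (2)
  101  (5)
  101  (5)
  111  (7)
  011  (3)
  ---
  110  (6)
The nim-sum is 6 ≠ 0, so this is an N-position: the player to move can win.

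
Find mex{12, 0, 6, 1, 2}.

The values 0, 1, 2 are all present; 3 is the first non-negative integer missing from the set.

3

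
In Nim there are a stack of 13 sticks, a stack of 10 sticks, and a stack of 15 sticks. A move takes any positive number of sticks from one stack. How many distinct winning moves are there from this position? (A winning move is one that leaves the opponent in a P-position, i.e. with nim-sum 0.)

Bitwise XOR of the heap sizes:
  1101  (13)
  1010  (10)
  1111  (15)
  ----
  1000  (8)
The overall nim-sum is X = 8. A stack of size p has a winning move iff p XOR X < p (reduce it to p XOR X).
  13: 13 XOR 8 = 5 < 13 — winning move (to 5).
  10: 10 XOR 8 = 2 < 10 — winning move (to 2).
  15: 15 XOR 8 = 7 < 15 — winning move (to 7).
That gives 3 winning moves.

3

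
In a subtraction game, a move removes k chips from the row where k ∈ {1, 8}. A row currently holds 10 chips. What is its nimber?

1

Compute g(0), g(1), … for moves {1, 8}:
k:     0  1  2  3  4  5  6  7  8  9 10
g(k):  0  1  0  1  0  1  0  1  2  0  1
So g(10) = 1.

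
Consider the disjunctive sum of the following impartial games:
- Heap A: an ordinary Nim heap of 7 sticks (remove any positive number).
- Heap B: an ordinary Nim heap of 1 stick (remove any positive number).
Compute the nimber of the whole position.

6

Heap A is a plain Nim heap of size 7, so its Grundy value is 7.
Heap B is a plain Nim heap of size 1, so its Grundy value is 1.
The value of a disjunctive sum is the nim-sum of the parts.
Combined value = 7 ⊕ 1 = 6.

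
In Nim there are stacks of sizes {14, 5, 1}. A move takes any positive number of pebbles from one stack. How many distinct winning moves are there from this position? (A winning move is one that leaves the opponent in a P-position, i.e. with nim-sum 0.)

Compute the nim-sum pairwise:
14 XOR 5 = 11
11 XOR 1 = 10
The overall nim-sum is X = 10. A stack of size p has a winning move iff p XOR X < p (reduce it to p XOR X).
  14: 14 XOR 10 = 4 < 14 — winning move (to 4).
  5: 5 XOR 10 = 15 ≥ 5 — no move.
  1: 1 XOR 10 = 11 ≥ 1 — no move.
That gives 1 winning move.

1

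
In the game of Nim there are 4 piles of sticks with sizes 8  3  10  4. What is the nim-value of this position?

5

Write each in binary and XOR column by column:
  1000  (8)
  0011  (3)
  1010  (10)
  0100  (4)
  ----
  0101  (5)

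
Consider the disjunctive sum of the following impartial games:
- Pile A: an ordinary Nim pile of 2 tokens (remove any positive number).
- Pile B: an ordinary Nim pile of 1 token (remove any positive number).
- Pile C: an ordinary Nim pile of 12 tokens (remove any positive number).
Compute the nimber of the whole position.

Pile A is a plain Nim pile of size 2, so its Grundy value is 2.
Pile B is a plain Nim pile of size 1, so its Grundy value is 1.
Pile C is a plain Nim pile of size 12, so its Grundy value is 12.
The value of a disjunctive sum is the nim-sum of the parts.
Combined value = 2 XOR 1 XOR 12 = 15.

15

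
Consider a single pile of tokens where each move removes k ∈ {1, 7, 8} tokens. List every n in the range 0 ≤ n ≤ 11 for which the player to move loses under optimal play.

0, 2, 4, 6

Grundy values for subtraction set {1, 7, 8}:
g(0) = mex{} = 0
g(1) = mex{0} = 1
g(2) = mex{1} = 0
g(3) = mex{0} = 1
g(4) = mex{1} = 0
g(5) = mex{0} = 1
g(6) = mex{1} = 0
g(7) = mex{0} = 1
g(8) = mex{0,1} = 2
g(9) = mex{0,1,2} = 3
g(10) = mex{0,1,3} = 2
g(11) = mex{0,1,2} = 3
The P-positions (g = 0) in 0..11 are 0, 2, 4, 6.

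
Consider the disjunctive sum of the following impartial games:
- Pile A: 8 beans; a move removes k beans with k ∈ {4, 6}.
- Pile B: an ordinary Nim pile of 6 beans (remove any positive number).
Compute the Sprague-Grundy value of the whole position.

For pile A, compute g(0), g(1), … with moves {4, 6}:
g(0) = mex{} = 0
g(1) = mex{} = 0
g(2) = mex{} = 0
g(3) = mex{} = 0
g(4) = mex{0} = 1
g(5) = mex{0} = 1
g(6) = mex{0} = 1
g(7) = mex{0} = 1
g(8) = mex{0,1} = 2
So g(8) = 2.
Pile B is a plain Nim pile of size 6, so its Grundy value is 6.
The value of a disjunctive sum is the nim-sum of the parts.
Combined value = 2 ⊕ 6 = 4.

4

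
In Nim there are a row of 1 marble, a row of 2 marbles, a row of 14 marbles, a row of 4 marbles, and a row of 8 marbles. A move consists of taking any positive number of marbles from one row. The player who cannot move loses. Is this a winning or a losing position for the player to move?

In binary:
  0001  (1)
  0010  (2)
  1110  (14)
  0100  (4)
  1000  (8)
  ----
  0001  (1)
The nim-sum is 1 ≠ 0, so this is an N-position: the player to move can win.

Winning position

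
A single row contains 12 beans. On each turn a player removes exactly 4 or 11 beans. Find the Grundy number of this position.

Build the Grundy sequence with g(k) = mex{g(k−s) : s ∈ {4, 11}, s ≤ k}:
k:     0  1  2  3  4  5  6  7  8  9 10 11 12
g(k):  0  0  0  0  1  1  1  1  0  0  0  2  1
So g(12) = 1.

1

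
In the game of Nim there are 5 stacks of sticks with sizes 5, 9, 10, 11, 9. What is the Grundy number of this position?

4

Compute the nim-sum pairwise:
5 XOR 9 = 12
12 XOR 10 = 6
6 XOR 11 = 13
13 XOR 9 = 4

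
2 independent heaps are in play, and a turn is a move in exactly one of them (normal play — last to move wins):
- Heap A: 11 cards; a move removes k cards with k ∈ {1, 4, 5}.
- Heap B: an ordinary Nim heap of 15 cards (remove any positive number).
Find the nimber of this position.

14

Build the Grundy sequence for heap A with g(k) = mex{g(k−s) : s ∈ {1, 4, 5}, s ≤ k}:
g(0) = mex{} = 0
g(1) = mex{0} = 1
g(2) = mex{1} = 0
g(3) = mex{0} = 1
g(4) = mex{0,1} = 2
g(5) = mex{0,1,2} = 3
g(6) = mex{0,1,3} = 2
g(7) = mex{0,1,2} = 3
g(8) = mex{1,2,3} = 0
g(9) = mex{0,2,3} = 1
g(10) = mex{1,2,3} = 0
g(11) = mex{0,2,3} = 1
So g(11) = 1.
Heap B is a plain Nim heap of size 15, so its Grundy value is 15.
By the Sprague-Grundy theorem, the Grundy value of a sum of independent games is the XOR of the component values.
Combined value = 1 XOR 15 = 14.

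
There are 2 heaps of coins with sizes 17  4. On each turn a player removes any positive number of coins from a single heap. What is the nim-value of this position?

Nim-sum: 17 ⊕ 4 = 21.

21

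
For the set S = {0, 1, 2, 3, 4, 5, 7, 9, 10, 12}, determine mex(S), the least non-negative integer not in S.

6

The values 0, 1, 2, 3, 4, 5 are all present; 6 is the first non-negative integer missing from the set.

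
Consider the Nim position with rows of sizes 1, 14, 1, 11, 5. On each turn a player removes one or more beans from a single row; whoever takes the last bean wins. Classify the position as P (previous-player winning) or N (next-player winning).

P-position

In binary:
  0001  (1)
  1110  (14)
  0001  (1)
  1011  (11)
  0101  (5)
  ----
  0000  (0)
The nim-sum is 0, so this is a P-position: the player to move is in a losing position under optimal play.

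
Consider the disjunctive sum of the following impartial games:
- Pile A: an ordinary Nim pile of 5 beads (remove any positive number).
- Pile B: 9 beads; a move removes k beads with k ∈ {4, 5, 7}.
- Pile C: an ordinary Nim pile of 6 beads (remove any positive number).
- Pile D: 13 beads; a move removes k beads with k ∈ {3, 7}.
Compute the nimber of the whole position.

0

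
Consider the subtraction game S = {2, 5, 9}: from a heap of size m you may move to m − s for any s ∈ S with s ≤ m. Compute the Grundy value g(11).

0

Grundy values for subtraction set {2, 5, 9}:
g(0) = mex{} = 0
g(1) = mex{} = 0
g(2) = mex{0} = 1
g(3) = mex{0} = 1
g(4) = mex{1} = 0
g(5) = mex{0,1} = 2
g(6) = mex{0} = 1
g(7) = mex{1,2} = 0
g(8) = mex{1} = 0
g(9) = mex{0} = 1
g(10) = mex{0,2} = 1
g(11) = mex{1} = 0
So g(11) = 0.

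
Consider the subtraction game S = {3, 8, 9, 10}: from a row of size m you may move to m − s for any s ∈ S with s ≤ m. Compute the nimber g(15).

3

Compute g(0), g(1), … for moves {3, 8, 9, 10}:
k:     0  1  2  3  4  5  6  7  8  9 10 11 12 13 14 15
g(k):  0  0  0  1  1  1  0  0  2  1  1  3  2  0  2  3
So g(15) = 3.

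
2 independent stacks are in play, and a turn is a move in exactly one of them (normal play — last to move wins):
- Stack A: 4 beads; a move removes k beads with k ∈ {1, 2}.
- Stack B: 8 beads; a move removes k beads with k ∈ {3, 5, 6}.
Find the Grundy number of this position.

Build the Grundy sequence for stack A with g(k) = mex{g(k−s) : s ∈ {1, 2}, s ≤ k}:
k:     0  1  2  3  4
g(k):  0  1  2  0  1
So g(4) = 1.
For stack B, compute g(0), g(1), … with moves {3, 5, 6}:
g(0) = mex{} = 0
g(1) = mex{} = 0
g(2) = mex{} = 0
g(3) = mex{0} = 1
g(4) = mex{0} = 1
g(5) = mex{0} = 1
g(6) = mex{0,1} = 2
g(7) = mex{0,1} = 2
g(8) = mex{0,1} = 2
So g(8) = 2.
By the Sprague-Grundy theorem, the Grundy value of a sum of independent games is the XOR of the component values.
Combined value = 1 ⊕ 2 = 3.

3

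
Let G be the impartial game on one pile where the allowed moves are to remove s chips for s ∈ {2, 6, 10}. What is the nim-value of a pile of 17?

Build the Grundy sequence with g(k) = mex{g(k−s) : s ∈ {2, 6, 10}, s ≤ k}:
k:     0  1  2  3  4  5  6  7  8  9 10 11 12 13 14 15 16 17
g(k):  0  0  1  1  0  0  1  1  0  0  1  1  0  0  1  1  0  0
So g(17) = 0.

0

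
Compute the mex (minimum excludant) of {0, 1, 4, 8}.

2

The values 0, 1 are all present; 2 is the first non-negative integer missing from the set.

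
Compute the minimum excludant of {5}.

0

0 is not in the set, so the mex is 0.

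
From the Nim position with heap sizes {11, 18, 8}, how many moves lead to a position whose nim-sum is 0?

Compute the nim-sum pairwise:
11 ^ 18 = 25
25 ^ 8 = 17
The overall nim-sum is X = 17. A heap of size p has a winning move iff p XOR X < p (reduce it to p XOR X).
  11: 11 XOR 17 = 26 ≥ 11 — no move.
  18: 18 XOR 17 = 3 < 18 — winning move (to 3).
  8: 8 XOR 17 = 25 ≥ 8 — no move.
That gives 1 winning move.

1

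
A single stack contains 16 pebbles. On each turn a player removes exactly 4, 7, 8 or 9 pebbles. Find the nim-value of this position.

0

Compute g(0), g(1), … for moves {4, 7, 8, 9}:
k:     0  1  2  3  4  5  6  7  8  9 10 11 12 13 14 15 16
g(k):  0  0  0  0  1  1  1  1  2  2  2  2  3  0  0  0  0
So g(16) = 0.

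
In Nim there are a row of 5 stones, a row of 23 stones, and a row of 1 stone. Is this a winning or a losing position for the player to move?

Write each in binary and XOR column by column:
  00101  (5)
  10111  (23)
  00001  (1)
  -----
  10011  (19)
The nim-sum is 19 ≠ 0, so this is an N-position: the player to move can win.

Winning position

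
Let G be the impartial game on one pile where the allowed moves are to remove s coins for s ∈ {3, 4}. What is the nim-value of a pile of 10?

Compute g(0), g(1), … for moves {3, 4}:
k:     0  1  2  3  4  5  6  7  8  9 10
g(k):  0  0  0  1  1  1  2  0  0  0  1
So g(10) = 1.

1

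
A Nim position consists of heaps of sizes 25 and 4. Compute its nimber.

Write each in binary and XOR column by column:
  11001  (25)
  00100  (4)
  -----
  11101  (29)

29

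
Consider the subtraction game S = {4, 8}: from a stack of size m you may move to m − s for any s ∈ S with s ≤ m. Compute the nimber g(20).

2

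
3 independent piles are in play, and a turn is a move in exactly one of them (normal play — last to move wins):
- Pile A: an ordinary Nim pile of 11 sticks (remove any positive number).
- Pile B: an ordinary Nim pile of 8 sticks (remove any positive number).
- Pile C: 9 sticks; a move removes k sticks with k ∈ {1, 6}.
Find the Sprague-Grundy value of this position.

3

Pile A is a plain Nim pile of size 11, so its Grundy value is 11.
Pile B is a plain Nim pile of size 8, so its Grundy value is 8.
Grundy values for pile C (subtraction set {1, 6}):
g(0) = mex{} = 0
g(1) = mex{0} = 1
g(2) = mex{1} = 0
g(3) = mex{0} = 1
g(4) = mex{1} = 0
g(5) = mex{0} = 1
g(6) = mex{0,1} = 2
g(7) = mex{1,2} = 0
g(8) = mex{0} = 1
g(9) = mex{1} = 0
So g(9) = 0.
By the Sprague-Grundy theorem, the Grundy value of a sum of independent games is the XOR of the component values.
Combined value = 11 ⊕ 8 ⊕ 0 = 3.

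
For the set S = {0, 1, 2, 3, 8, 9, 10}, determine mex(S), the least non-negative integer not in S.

The values 0, 1, 2, 3 are all present; 4 is the first non-negative integer missing from the set.

4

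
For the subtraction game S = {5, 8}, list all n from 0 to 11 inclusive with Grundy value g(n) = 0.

Compute g(0), g(1), … for moves {5, 8}:
k:     0  1  2  3  4  5  6  7  8  9 10 11
g(k):  0  0  0  0  0  1  1  1  1  1  2  2
The P-positions (g = 0) in 0..11 are 0, 1, 2, 3, 4.

0, 1, 2, 3, 4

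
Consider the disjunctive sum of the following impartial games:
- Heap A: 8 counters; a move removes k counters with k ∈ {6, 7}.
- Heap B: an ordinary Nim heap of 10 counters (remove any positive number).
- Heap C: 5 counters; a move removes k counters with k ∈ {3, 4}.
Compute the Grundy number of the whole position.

Build the Grundy sequence for heap A with g(k) = mex{g(k−s) : s ∈ {6, 7}, s ≤ k}:
g(0) = mex{} = 0
g(1) = mex{} = 0
g(2) = mex{} = 0
g(3) = mex{} = 0
g(4) = mex{} = 0
g(5) = mex{} = 0
g(6) = mex{0} = 1
g(7) = mex{0} = 1
g(8) = mex{0} = 1
So g(8) = 1.
Heap B is a plain Nim heap of size 10, so its Grundy value is 10.
Grundy values for heap C (subtraction set {3, 4}):
g(0) = mex{} = 0
g(1) = mex{} = 0
g(2) = mex{} = 0
g(3) = mex{0} = 1
g(4) = mex{0} = 1
g(5) = mex{0} = 1
So g(5) = 1.
The value of a disjunctive sum is the nim-sum of the parts.
Combined value = 1 XOR 10 XOR 1 = 10.

10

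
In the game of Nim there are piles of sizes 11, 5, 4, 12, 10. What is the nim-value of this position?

Nim-sum: 11 ^ 5 ^ 4 ^ 12 ^ 10 = 12.

12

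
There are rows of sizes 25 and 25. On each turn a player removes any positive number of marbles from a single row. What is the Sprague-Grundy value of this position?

In binary:
  11001  (25)
  11001  (25)
  -----
  00000  (0)

0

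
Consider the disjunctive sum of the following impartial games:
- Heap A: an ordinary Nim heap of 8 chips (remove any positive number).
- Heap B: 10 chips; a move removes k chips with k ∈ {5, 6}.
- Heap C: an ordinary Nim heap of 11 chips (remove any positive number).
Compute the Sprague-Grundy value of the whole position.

1

Heap A is a plain Nim heap of size 8, so its Grundy value is 8.
Grundy values for heap B (subtraction set {5, 6}):
k:     0  1  2  3  4  5  6  7  8  9 10
g(k):  0  0  0  0  0  1  1  1  1  1  2
So g(10) = 2.
Heap C is a plain Nim heap of size 11, so its Grundy value is 11.
By the Sprague-Grundy theorem, the Grundy value of a sum of independent games is the XOR of the component values.
Combined value = 8 ⊕ 2 ⊕ 11 = 1.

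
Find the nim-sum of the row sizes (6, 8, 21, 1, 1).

Nim-sum: 6 ^ 8 ^ 21 ^ 1 ^ 1 = 27.

27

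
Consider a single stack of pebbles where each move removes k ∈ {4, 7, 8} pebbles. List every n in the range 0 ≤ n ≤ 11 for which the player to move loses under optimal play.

0, 1, 2, 3

Build the Grundy sequence with g(k) = mex{g(k−s) : s ∈ {4, 7, 8}, s ≤ k}:
g(0) = mex{} = 0
g(1) = mex{} = 0
g(2) = mex{} = 0
g(3) = mex{} = 0
g(4) = mex{0} = 1
g(5) = mex{0} = 1
g(6) = mex{0} = 1
g(7) = mex{0} = 1
g(8) = mex{0,1} = 2
g(9) = mex{0,1} = 2
g(10) = mex{0,1} = 2
g(11) = mex{0,1} = 2
The P-positions (g = 0) in 0..11 are 0, 1, 2, 3.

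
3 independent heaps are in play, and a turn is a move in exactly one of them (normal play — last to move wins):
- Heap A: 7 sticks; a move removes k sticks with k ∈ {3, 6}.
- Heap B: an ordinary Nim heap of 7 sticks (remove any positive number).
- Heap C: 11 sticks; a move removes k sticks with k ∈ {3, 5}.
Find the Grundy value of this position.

4

Grundy values for heap A (subtraction set {3, 6}):
k:     0  1  2  3  4  5  6  7
g(k):  0  0  0  1  1  1  2  2
So g(7) = 2.
Heap B is a plain Nim heap of size 7, so its Grundy value is 7.
Build the Grundy sequence for heap C with g(k) = mex{g(k−s) : s ∈ {3, 5}, s ≤ k}:
k:     0  1  2  3  4  5  6  7  8  9 10 11
g(k):  0  0  0  1  1  1  2  2  0  0  0  1
So g(11) = 1.
By the Sprague-Grundy theorem, the Grundy value of a sum of independent games is the XOR of the component values.
Combined value = 2 XOR 7 XOR 1 = 4.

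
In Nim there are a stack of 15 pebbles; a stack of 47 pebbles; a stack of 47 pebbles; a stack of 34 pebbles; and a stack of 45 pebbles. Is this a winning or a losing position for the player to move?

Losing position

Nim-sum: 15 ^ 47 ^ 47 ^ 34 ^ 45 = 0.
The nim-sum is 0, so this is a P-position: the player to move is in a losing position under optimal play.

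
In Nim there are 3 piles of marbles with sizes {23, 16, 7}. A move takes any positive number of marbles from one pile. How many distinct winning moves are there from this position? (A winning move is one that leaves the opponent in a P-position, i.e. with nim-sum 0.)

0

In binary:
  10111  (23)
  10000  (16)
  00111  (7)
  -----
  00000  (0)
The nim-sum is already 0, so every move leaves a nonzero nim-sum — there are no winning moves.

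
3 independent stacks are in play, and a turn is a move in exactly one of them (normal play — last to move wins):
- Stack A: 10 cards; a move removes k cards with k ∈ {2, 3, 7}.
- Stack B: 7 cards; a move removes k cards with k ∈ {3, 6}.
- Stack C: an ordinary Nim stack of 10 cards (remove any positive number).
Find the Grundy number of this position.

8

For stack A, compute g(0), g(1), … with moves {2, 3, 7}:
k:     0  1  2  3  4  5  6  7  8  9 10
g(k):  0  0  1  1  2  0  0  1  1  2  0
So g(10) = 0.
Grundy values for stack B (subtraction set {3, 6}):
k:     0  1  2  3  4  5  6  7
g(k):  0  0  0  1  1  1  2  2
So g(7) = 2.
Stack C is a plain Nim stack of size 10, so its Grundy value is 10.
By the Sprague-Grundy theorem, the Grundy value of a sum of independent games is the XOR of the component values.
Combined value = 0 ⊕ 2 ⊕ 10 = 8.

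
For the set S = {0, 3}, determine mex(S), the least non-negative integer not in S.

0 is in the set but 1 is not, so the mex is 1.

1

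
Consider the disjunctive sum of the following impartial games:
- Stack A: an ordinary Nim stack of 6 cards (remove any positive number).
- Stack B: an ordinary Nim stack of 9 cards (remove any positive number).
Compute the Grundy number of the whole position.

15

Stack A is a plain Nim stack of size 6, so its Grundy value is 6.
Stack B is a plain Nim stack of size 9, so its Grundy value is 9.
By the Sprague-Grundy theorem, the Grundy value of a sum of independent games is the XOR of the component values.
Combined value = 6 XOR 9 = 15.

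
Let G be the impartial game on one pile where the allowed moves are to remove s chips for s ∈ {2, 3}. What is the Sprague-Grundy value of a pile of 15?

0

Compute g(0), g(1), … for moves {2, 3}:
k:     0  1  2  3  4  5  6  7  8  9 10 11 12 13 14 15
g(k):  0  0  1  1  2  0  0  1  1  2  0  0  1  1  2  0
So g(15) = 0.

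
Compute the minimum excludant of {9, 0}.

0 is in the set but 1 is not, so the mex is 1.

1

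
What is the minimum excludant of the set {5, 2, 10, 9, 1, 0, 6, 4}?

The values 0, 1, 2 are all present; 3 is the first non-negative integer missing from the set.

3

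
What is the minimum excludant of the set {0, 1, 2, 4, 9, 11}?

The values 0, 1, 2 are all present; 3 is the first non-negative integer missing from the set.

3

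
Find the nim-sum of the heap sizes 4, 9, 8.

5

Write each in binary and XOR column by column:
  0100  (4)
  1001  (9)
  1000  (8)
  ----
  0101  (5)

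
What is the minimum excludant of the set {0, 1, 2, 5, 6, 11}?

The values 0, 1, 2 are all present; 3 is the first non-negative integer missing from the set.

3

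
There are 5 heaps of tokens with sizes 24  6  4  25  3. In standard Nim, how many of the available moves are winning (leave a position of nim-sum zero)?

0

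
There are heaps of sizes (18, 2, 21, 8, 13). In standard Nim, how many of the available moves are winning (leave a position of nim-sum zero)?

Bitwise XOR of the heap sizes:
  10010  (18)
  00010  (2)
  10101  (21)
  01000  (8)
  01101  (13)
  -----
  00000  (0)
The nim-sum is already 0, so every move leaves a nonzero nim-sum — there are no winning moves.

0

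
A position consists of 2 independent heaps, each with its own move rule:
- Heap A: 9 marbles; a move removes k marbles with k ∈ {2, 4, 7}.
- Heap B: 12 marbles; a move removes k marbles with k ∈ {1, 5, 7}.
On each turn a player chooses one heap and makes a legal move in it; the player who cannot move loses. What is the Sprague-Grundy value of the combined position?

0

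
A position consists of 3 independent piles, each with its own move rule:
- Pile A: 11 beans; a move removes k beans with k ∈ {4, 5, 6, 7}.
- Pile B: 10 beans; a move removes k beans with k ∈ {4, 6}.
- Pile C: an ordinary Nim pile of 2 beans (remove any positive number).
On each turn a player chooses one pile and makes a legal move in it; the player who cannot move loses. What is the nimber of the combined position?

2

For pile A, compute g(0), g(1), … with moves {4, 5, 6, 7}:
k:     0  1  2  3  4  5  6  7  8  9 10 11
g(k):  0  0  0  0  1  1  1  1  2  2  2  0
So g(11) = 0.
Grundy values for pile B (subtraction set {4, 6}):
g(0) = mex{} = 0
g(1) = mex{} = 0
g(2) = mex{} = 0
g(3) = mex{} = 0
g(4) = mex{0} = 1
g(5) = mex{0} = 1
g(6) = mex{0} = 1
g(7) = mex{0} = 1
g(8) = mex{0,1} = 2
g(9) = mex{0,1} = 2
g(10) = mex{1} = 0
So g(10) = 0.
Pile C is a plain Nim pile of size 2, so its Grundy value is 2.
By the Sprague-Grundy theorem, the Grundy value of a sum of independent games is the XOR of the component values.
Combined value = 0 XOR 0 XOR 2 = 2.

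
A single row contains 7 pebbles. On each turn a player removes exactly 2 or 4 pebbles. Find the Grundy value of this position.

0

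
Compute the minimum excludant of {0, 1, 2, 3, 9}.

4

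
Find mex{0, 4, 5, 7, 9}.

1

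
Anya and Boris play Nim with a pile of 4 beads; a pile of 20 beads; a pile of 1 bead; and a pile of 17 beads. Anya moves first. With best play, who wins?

Boris wins

Compute the nim-sum pairwise:
4 ^ 20 = 16
16 ^ 1 = 17
17 ^ 17 = 0
The nim-sum is 0, so this is a P-position: the player to move is in a losing position under optimal play; Anya is about to move from it and so loses — Boris wins.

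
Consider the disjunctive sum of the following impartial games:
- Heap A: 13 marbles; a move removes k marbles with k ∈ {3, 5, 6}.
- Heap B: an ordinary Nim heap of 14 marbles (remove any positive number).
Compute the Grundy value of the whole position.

15

Build the Grundy sequence for heap A with g(k) = mex{g(k−s) : s ∈ {3, 5, 6}, s ≤ k}:
k:     0  1  2  3  4  5  6  7  8  9 10 11 12 13
g(k):  0  0  0  1  1  1  2  2  2  0  0  0  1  1
So g(13) = 1.
Heap B is a plain Nim heap of size 14, so its Grundy value is 14.
By the Sprague-Grundy theorem, the Grundy value of a sum of independent games is the XOR of the component values.
Combined value = 1 ⊕ 14 = 15.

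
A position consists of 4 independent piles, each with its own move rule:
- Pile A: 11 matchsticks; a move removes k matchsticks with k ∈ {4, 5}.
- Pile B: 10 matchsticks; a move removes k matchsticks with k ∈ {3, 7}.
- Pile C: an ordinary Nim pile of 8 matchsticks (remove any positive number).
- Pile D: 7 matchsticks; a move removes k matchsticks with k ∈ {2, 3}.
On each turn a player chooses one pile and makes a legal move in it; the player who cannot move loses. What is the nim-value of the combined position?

Grundy values for pile A (subtraction set {4, 5}):
k:     0  1  2  3  4  5  6  7  8  9 10 11
g(k):  0  0  0  0  1  1  1  1  2  0  0  0
So g(11) = 0.
Grundy values for pile B (subtraction set {3, 7}):
g(0) = mex{} = 0
g(1) = mex{} = 0
g(2) = mex{} = 0
g(3) = mex{0} = 1
g(4) = mex{0} = 1
g(5) = mex{0} = 1
g(6) = mex{1} = 0
g(7) = mex{0,1} = 2
g(8) = mex{0,1} = 2
g(9) = mex{0} = 1
g(10) = mex{1,2} = 0
So g(10) = 0.
Pile C is a plain Nim pile of size 8, so its Grundy value is 8.
Build the Grundy sequence for pile D with g(k) = mex{g(k−s) : s ∈ {2, 3}, s ≤ k}:
g(0) = mex{} = 0
g(1) = mex{} = 0
g(2) = mex{0} = 1
g(3) = mex{0} = 1
g(4) = mex{0,1} = 2
g(5) = mex{1} = 0
g(6) = mex{1,2} = 0
g(7) = mex{0,2} = 1
So g(7) = 1.
The value of a disjunctive sum is the nim-sum of the parts.
Combined value = 0 ⊕ 0 ⊕ 8 ⊕ 1 = 9.

9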